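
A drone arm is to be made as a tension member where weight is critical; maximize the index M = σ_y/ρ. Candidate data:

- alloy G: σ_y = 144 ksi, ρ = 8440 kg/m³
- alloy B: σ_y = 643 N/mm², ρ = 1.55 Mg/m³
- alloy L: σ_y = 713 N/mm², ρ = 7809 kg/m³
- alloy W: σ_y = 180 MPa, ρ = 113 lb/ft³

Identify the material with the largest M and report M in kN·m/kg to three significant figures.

alloy B, M = 415 kN·m/kg

Convert each candidate to consistent units, then evaluate M:
  alloy G: σ_y = 992.8 MPa, ρ = 8440 kg/m³
  alloy B: σ_y = 643.0 MPa, ρ = 1550 kg/m³
  alloy L: σ_y = 713.0 MPa, ρ = 7809 kg/m³
  alloy W: σ_y = 180.0 MPa, ρ = 1810 kg/m³
  alloy B: M = 415 kN·m/kg
  alloy G: M = 118 kN·m/kg
  alloy W: M = 99.4 kN·m/kg
  alloy L: M = 91.3 kN·m/kg
Alloy B has the largest M.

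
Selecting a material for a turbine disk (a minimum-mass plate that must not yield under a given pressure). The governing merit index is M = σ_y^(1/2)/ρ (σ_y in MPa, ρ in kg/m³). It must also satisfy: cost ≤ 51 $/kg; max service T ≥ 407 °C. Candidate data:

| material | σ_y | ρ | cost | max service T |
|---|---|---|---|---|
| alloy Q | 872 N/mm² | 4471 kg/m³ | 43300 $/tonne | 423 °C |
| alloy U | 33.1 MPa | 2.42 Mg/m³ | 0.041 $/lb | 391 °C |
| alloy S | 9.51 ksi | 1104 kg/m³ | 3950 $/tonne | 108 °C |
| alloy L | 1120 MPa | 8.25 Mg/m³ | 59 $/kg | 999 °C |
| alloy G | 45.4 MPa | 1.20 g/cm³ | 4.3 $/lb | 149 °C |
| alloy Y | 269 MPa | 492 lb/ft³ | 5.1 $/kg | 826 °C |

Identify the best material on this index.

Screen on constraints: cost ≤ 51 $/kg; max service T ≥ 407 °C. Survivors: alloy Q, alloy Y.
In SI units:
  alloy Q: σ_y = 872.0 MPa, ρ = 4471 kg/m³
  alloy Y: σ_y = 269.0 MPa, ρ = 7881 kg/m³
  alloy Q: M = 6.60×10⁻³
  alloy Y: M = 2.08×10⁻³
Highest index: alloy Q.

alloy Q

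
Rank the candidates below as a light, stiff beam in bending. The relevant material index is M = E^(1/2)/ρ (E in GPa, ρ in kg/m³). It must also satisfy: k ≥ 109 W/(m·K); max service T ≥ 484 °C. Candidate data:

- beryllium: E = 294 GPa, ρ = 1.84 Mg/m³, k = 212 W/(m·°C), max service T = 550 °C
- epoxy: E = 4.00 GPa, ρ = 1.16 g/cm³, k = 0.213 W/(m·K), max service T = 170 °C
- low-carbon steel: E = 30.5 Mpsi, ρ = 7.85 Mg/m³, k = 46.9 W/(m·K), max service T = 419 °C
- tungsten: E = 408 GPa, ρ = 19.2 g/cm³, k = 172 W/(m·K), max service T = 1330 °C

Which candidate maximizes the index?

beryllium

Screen on constraints: k ≥ 109 W/(m·K); max service T ≥ 484 °C. Survivors: beryllium, tungsten.
In SI units:
  beryllium: E = 294.0 GPa, ρ = 1840 kg/m³
  tungsten: E = 408.0 GPa, ρ = 19200 kg/m³
  beryllium: M = 9.32×10⁻³
  tungsten: M = 1.05×10⁻³
The maximum is for beryllium.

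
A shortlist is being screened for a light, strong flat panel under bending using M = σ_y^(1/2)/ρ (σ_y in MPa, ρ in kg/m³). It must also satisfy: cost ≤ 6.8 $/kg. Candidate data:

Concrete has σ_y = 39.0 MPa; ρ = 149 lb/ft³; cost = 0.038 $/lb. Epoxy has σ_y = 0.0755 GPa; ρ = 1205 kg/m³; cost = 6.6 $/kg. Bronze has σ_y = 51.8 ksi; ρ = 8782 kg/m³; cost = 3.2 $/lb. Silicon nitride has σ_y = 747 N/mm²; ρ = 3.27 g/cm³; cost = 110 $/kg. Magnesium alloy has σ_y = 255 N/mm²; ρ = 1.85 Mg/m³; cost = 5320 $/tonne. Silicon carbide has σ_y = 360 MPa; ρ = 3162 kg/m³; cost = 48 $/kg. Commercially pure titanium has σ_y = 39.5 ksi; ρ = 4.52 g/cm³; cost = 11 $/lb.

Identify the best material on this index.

magnesium alloy

Screen on constraints: cost ≤ 6.8 $/kg. Survivors: concrete, epoxy, magnesium alloy.
Putting every candidate on a common basis:
  concrete: σ_y = 39.00 MPa, ρ = 2387 kg/m³
  epoxy: σ_y = 75.50 MPa, ρ = 1205 kg/m³
  magnesium alloy: σ_y = 255.0 MPa, ρ = 1850 kg/m³
  magnesium alloy: M = 8.63×10⁻³
  epoxy: M = 7.21×10⁻³
  concrete: M = 2.62×10⁻³
The maximum is for magnesium alloy.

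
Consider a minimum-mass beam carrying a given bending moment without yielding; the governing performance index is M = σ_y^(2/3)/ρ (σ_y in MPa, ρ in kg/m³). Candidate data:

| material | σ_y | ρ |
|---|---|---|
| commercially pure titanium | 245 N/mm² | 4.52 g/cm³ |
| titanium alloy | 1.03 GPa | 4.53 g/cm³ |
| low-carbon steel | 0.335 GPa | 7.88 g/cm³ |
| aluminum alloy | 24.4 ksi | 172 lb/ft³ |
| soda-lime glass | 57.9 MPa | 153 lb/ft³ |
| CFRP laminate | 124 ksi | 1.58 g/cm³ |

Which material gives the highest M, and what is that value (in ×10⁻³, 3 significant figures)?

After converting to SI:
  commercially pure titanium: σ_y = 245.0 MPa, ρ = 4520 kg/m³
  titanium alloy: σ_y = 1030 MPa, ρ = 4530 kg/m³
  low-carbon steel: σ_y = 335.0 MPa, ρ = 7880 kg/m³
  aluminum alloy: σ_y = 168.2 MPa, ρ = 2755 kg/m³
  soda-lime glass: σ_y = 57.90 MPa, ρ = 2451 kg/m³
  CFRP laminate: σ_y = 855.0 MPa, ρ = 1580 kg/m³
  CFRP laminate: M = 57.0×10⁻³
  titanium alloy: M = 22.5×10⁻³
  aluminum alloy: M = 11.1×10⁻³
  commercially pure titanium: M = 8.66×10⁻³
  low-carbon steel: M = 6.12×10⁻³
  soda-lime glass: M = 6.11×10⁻³
CFRP laminate ranks first.

CFRP laminate, M = 57.0×10⁻³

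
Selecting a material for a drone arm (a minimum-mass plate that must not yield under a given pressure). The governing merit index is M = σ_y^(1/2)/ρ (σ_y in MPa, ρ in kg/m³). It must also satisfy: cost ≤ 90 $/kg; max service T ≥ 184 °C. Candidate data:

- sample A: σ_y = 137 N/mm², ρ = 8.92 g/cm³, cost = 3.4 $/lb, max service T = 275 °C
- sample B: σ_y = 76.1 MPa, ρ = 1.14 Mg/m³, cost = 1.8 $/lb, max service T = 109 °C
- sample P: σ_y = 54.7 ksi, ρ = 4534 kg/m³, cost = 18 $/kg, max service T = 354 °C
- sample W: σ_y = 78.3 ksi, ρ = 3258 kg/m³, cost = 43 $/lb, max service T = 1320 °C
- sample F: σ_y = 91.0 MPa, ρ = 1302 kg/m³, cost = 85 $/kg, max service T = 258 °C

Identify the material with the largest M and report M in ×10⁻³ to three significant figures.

Screen on constraints: cost ≤ 90 $/kg; max service T ≥ 184 °C. Survivors: sample A, sample P, sample F.
Putting every candidate on a common basis:
  sample A: σ_y = 137.0 MPa, ρ = 8920 kg/m³
  sample P: σ_y = 377.1 MPa, ρ = 4534 kg/m³
  sample F: σ_y = 91.00 MPa, ρ = 1302 kg/m³
  sample F: M = 7.33×10⁻³
  sample P: M = 4.28×10⁻³
  sample A: M = 1.31×10⁻³
Sample F ranks first.

sample F, M = 7.33×10⁻³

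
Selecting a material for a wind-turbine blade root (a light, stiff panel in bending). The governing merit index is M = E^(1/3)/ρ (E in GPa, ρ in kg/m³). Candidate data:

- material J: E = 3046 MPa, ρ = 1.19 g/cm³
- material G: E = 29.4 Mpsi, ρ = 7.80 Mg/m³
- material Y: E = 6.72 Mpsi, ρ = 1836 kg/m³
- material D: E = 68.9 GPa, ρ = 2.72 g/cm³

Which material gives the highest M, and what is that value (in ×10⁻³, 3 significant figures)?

Putting every candidate on a common basis:
  material J: E = 3.046 GPa, ρ = 1190 kg/m³
  material G: E = 202.7 GPa, ρ = 7800 kg/m³
  material Y: E = 46.33 GPa, ρ = 1836 kg/m³
  material D: E = 68.90 GPa, ρ = 2720 kg/m³
  material Y: M = 1.96×10⁻³
  material D: M = 1.51×10⁻³
  material J: M = 1.22×10⁻³
  material G: M = 0.753×10⁻³
Highest index: material Y.

material Y, M = 1.96×10⁻³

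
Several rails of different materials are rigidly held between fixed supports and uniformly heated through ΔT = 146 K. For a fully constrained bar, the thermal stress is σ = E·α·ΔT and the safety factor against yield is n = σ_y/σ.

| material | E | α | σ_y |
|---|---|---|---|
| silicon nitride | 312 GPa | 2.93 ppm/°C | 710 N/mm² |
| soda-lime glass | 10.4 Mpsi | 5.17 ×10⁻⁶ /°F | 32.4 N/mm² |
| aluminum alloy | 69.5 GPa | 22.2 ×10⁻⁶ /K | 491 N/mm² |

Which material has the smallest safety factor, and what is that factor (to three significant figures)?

soda-lime glass, n = 0.333

Per material, after unit conversion:
  silicon nitride: E = 312.0, α = 2.93, σ_y = 710.0 → σ = 133 MPa, n = 5.32
  soda-lime glass: E = 71.71, α = 9.31, σ_y = 32.40 → σ = 97.4 MPa, n = 0.333
  aluminum alloy: E = 69.50, α = 22.2, σ_y = 491.0 → σ = 225 MPa, n = 2.18
The minimum is soda-lime glass at n = 0.333.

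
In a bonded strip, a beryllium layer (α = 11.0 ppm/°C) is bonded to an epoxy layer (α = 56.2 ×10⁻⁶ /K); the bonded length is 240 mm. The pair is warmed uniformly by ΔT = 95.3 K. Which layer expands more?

α(beryllium) = 11.0×10⁻⁶/K vs α(epoxy) = 56.2×10⁻⁶/K.
Higher α expands more for the same ΔT: epoxy.

epoxy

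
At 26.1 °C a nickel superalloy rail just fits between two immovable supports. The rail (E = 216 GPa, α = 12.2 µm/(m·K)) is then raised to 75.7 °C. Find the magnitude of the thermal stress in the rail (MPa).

ΔT = 49.60 K. Constrained thermal stress σ = E·α·ΔT = 216.0×10³ MPa × 12.2×10⁻⁶ × 49.60 = 131 MPa (compressive).

131 MPa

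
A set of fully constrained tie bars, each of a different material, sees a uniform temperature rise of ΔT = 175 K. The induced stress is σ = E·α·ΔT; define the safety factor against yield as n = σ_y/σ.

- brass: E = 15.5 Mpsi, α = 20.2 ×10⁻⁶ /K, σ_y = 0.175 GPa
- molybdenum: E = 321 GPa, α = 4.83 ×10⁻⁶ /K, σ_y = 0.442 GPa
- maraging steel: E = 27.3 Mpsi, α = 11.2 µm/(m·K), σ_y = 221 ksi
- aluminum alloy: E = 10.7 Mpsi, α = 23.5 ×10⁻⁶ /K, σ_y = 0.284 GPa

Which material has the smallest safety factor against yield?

brass

In consistent units (E in GPa, α in ×10⁻⁶/K, σ_y in MPa):
  brass: E = 106.9, α = 20.2, σ_y = 175.0 → σ = 378 MPa, n = 0.463
  molybdenum: E = 321.0, α = 4.83, σ_y = 442.0 → σ = 271 MPa, n = 1.63
  maraging steel: E = 188.2, α = 11.2, σ_y = 1524 → σ = 369 MPa, n = 4.13
  aluminum alloy: E = 73.77, α = 23.5, σ_y = 284.0 → σ = 303 MPa, n = 0.936
Smallest n: brass with n = 0.463.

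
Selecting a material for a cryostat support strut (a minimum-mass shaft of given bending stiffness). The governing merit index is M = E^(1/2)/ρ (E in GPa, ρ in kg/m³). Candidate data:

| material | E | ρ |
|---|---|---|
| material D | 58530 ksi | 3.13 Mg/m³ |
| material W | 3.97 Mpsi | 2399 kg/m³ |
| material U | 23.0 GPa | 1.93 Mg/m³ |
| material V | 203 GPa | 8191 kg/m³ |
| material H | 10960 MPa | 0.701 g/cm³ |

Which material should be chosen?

After converting to SI:
  material D: E = 403.6 GPa, ρ = 3130 kg/m³
  material W: E = 27.37 GPa, ρ = 2399 kg/m³
  material U: E = 23.00 GPa, ρ = 1930 kg/m³
  material V: E = 203.0 GPa, ρ = 8191 kg/m³
  material H: E = 10.96 GPa, ρ = 701.0 kg/m³
  material D: M = 6.42×10⁻³
  material H: M = 4.72×10⁻³
  material U: M = 2.48×10⁻³
  material W: M = 2.18×10⁻³
  material V: M = 1.74×10⁻³
The maximum is for material D.

material D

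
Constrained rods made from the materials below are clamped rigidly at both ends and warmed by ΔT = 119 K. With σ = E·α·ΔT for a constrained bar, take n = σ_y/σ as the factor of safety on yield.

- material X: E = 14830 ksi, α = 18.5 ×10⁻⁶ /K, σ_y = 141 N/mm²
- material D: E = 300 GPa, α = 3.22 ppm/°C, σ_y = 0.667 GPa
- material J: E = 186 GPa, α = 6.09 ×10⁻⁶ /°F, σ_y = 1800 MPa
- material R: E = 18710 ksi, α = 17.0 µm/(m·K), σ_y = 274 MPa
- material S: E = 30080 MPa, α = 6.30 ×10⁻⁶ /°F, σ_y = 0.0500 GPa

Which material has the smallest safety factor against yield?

With everything in SI (GPa, ×10⁻⁶/K, MPa):
  material X: E = 102.2, α = 18.5, σ_y = 141.0 → σ = 225 MPa, n = 0.626
  material D: E = 300.0, α = 3.22, σ_y = 667.0 → σ = 115 MPa, n = 5.80
  material J: E = 186.0, α = 11.0, σ_y = 1800 → σ = 243 MPa, n = 7.42
  material R: E = 129.0, α = 17.0, σ_y = 274.0 → σ = 261 MPa, n = 1.05
  material S: E = 30.08, α = 11.3, σ_y = 50.00 → σ = 40.6 MPa, n = 1.23
Material X has the lowest safety factor, n = 0.626.

material X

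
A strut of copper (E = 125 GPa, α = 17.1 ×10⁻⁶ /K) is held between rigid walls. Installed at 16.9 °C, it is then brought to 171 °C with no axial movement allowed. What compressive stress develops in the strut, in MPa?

329 MPa

ΔT = 154.1 K. Constrained thermal stress σ = E·α·ΔT = 125.0×10³ MPa × 17.1×10⁻⁶ × 154.1 = 329 MPa (compressive).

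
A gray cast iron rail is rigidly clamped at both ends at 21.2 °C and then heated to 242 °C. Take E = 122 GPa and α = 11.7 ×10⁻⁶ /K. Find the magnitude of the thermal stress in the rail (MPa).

ΔT = 220.8 K. Constrained thermal stress σ = E·α·ΔT = 122.0×10³ MPa × 11.7×10⁻⁶ × 220.8 = 315 MPa (compressive).

315 MPa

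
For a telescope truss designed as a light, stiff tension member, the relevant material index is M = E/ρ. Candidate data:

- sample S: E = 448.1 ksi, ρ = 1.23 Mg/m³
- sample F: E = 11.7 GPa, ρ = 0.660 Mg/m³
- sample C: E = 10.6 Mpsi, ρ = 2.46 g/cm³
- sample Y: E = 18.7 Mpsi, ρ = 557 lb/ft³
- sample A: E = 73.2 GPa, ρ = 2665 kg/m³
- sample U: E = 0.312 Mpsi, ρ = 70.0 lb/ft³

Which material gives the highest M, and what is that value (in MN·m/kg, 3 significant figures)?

sample C, M = 29.7 MN·m/kg

In SI units:
  sample S: E = 3.090 GPa, ρ = 1230 kg/m³
  sample F: E = 11.70 GPa, ρ = 660.0 kg/m³
  sample C: E = 73.08 GPa, ρ = 2460 kg/m³
  sample Y: E = 128.9 GPa, ρ = 8922 kg/m³
  sample A: E = 73.20 GPa, ρ = 2665 kg/m³
  sample U: E = 2.151 GPa, ρ = 1121 kg/m³
  sample C: M = 29.7 MN·m/kg
  sample A: M = 27.5 MN·m/kg
  sample F: M = 17.7 MN·m/kg
  sample Y: M = 14.5 MN·m/kg
  sample S: M = 2.51 MN·m/kg
  sample U: M = 1.92 MN·m/kg
The maximum is for sample C.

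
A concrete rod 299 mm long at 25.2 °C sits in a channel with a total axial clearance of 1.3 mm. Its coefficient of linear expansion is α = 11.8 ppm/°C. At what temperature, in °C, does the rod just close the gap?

α·L₀·ΔT = 1.3 mm ⇒ ΔT = 1.3 / (11.8×10⁻⁶ × 299.0) = 368.5 K.
T = 25.2 + 368.5 = 393.7 °C.

394 °C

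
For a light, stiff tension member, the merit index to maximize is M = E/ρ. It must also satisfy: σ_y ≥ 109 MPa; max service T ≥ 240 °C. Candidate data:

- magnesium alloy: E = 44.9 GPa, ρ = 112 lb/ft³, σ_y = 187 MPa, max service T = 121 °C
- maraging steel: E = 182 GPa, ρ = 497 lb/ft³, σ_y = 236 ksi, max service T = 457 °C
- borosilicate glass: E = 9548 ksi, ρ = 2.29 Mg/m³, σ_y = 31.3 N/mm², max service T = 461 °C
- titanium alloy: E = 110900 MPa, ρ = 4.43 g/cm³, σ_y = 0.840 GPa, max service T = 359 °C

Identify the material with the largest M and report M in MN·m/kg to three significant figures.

Screen on constraints: σ_y ≥ 109 MPa; max service T ≥ 240 °C. Survivors: maraging steel, titanium alloy.
Normalizing units and computing the index:
  maraging steel: E = 182.0 GPa, ρ = 7961 kg/m³
  titanium alloy: E = 110.9 GPa, ρ = 4430 kg/m³
  titanium alloy: M = 25.0 MN·m/kg
  maraging steel: M = 22.9 MN·m/kg
The maximum is for titanium alloy.

titanium alloy, M = 25.0 MN·m/kg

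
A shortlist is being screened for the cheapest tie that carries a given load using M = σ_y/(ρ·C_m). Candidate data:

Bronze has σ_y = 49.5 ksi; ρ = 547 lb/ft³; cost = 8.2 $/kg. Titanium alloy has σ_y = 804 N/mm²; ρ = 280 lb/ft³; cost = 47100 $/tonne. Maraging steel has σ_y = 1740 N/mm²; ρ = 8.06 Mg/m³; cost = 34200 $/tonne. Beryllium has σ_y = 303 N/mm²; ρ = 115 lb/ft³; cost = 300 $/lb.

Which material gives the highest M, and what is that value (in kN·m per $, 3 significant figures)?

Putting every candidate on a common basis:
  bronze: σ_y = 341.3 MPa, ρ = 8762 kg/m³, cost = 8.200 $/kg
  titanium alloy: σ_y = 804.0 MPa, ρ = 4485 kg/m³, cost = 47.10 $/kg
  maraging steel: σ_y = 1740 MPa, ρ = 8060 kg/m³, cost = 34.20 $/kg
  beryllium: σ_y = 303.0 MPa, ρ = 1842 kg/m³, cost = 661.4 $/kg
  maraging steel: M = 6.31 kN·m per $
  bronze: M = 4.75 kN·m per $
  titanium alloy: M = 3.81 kN·m per $
  beryllium: M = 0.249 kN·m per $
Highest index: maraging steel.

maraging steel, M = 6.31 kN·m per $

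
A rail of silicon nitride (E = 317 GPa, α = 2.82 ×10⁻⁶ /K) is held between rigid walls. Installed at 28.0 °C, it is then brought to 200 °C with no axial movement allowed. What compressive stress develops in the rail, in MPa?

154 MPa

ΔT = 172.0 K. Constrained thermal stress σ = E·α·ΔT = 317.0×10³ MPa × 2.82×10⁻⁶ × 172.0 = 154 MPa (compressive).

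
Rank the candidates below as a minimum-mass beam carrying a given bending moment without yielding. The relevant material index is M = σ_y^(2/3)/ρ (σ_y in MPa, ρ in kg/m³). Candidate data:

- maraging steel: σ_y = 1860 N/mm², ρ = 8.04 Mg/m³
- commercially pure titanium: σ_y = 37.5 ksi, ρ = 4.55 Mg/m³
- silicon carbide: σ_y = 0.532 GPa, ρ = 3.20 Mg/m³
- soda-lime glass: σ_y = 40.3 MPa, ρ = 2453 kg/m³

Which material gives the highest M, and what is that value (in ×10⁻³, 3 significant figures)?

silicon carbide, M = 20.5×10⁻³

Convert each candidate to consistent units, then evaluate M:
  maraging steel: σ_y = 1860 MPa, ρ = 8040 kg/m³
  commercially pure titanium: σ_y = 258.6 MPa, ρ = 4550 kg/m³
  silicon carbide: σ_y = 532.0 MPa, ρ = 3200 kg/m³
  soda-lime glass: σ_y = 40.30 MPa, ρ = 2453 kg/m³
  silicon carbide: M = 20.5×10⁻³
  maraging steel: M = 18.8×10⁻³
  commercially pure titanium: M = 8.92×10⁻³
  soda-lime glass: M = 4.79×10⁻³
Silicon carbide ranks first.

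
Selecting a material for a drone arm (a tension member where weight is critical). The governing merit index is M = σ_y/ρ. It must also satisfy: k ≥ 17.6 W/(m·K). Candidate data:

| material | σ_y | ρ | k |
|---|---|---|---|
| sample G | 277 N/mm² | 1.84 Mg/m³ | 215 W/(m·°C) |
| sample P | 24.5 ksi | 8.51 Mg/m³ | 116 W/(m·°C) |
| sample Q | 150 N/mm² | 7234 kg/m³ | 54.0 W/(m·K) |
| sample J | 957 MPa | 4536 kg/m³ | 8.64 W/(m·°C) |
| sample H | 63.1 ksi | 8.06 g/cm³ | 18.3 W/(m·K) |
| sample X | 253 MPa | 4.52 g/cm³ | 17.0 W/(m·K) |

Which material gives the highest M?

Screen on constraints: k ≥ 17.6 W/(m·K). Survivors: sample G, sample P, sample Q, sample H.
Putting every candidate on a common basis:
  sample G: σ_y = 277.0 MPa, ρ = 1840 kg/m³
  sample P: σ_y = 168.9 MPa, ρ = 8510 kg/m³
  sample Q: σ_y = 150.0 MPa, ρ = 7234 kg/m³
  sample H: σ_y = 435.1 MPa, ρ = 8060 kg/m³
  sample G: M = 151 kN·m/kg
  sample H: M = 54.0 kN·m/kg
  sample Q: M = 20.7 kN·m/kg
  sample P: M = 19.8 kN·m/kg
Sample G has the largest M.

sample G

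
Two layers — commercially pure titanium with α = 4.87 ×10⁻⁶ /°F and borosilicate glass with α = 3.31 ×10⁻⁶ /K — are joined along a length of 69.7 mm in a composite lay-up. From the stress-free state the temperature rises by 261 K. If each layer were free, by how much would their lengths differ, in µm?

99.3 µm

commercially pure titanium: α = 4.87×10⁻⁶/°F × 9/5 = 8.77×10⁻⁶/K.
Δα = |8.77 − 3.31|×10⁻⁶/K = 5.46×10⁻⁶/K.
ΔL_mismatch = Δα·L·ΔT = 5.46×10⁻⁶ × 69.7 mm × 261.0 K = 99.3 µm.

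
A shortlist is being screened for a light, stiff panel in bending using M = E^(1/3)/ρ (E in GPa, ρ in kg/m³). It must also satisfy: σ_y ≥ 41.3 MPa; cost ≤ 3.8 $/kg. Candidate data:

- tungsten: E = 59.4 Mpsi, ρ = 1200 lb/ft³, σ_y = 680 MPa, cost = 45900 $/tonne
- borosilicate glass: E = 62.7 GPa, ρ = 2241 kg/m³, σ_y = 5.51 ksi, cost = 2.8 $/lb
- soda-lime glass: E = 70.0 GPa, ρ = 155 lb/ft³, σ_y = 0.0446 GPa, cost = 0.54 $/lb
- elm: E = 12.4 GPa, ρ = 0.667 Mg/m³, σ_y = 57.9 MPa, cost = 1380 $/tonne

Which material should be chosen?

elm

Screen on constraints: σ_y ≥ 41.3 MPa; cost ≤ 3.8 $/kg. Survivors: soda-lime glass, elm.
Putting every candidate on a common basis:
  soda-lime glass: E = 70.00 GPa, ρ = 2483 kg/m³
  elm: E = 12.40 GPa, ρ = 667.0 kg/m³
  elm: M = 3.47×10⁻³
  soda-lime glass: M = 1.66×10⁻³
The maximum is for elm.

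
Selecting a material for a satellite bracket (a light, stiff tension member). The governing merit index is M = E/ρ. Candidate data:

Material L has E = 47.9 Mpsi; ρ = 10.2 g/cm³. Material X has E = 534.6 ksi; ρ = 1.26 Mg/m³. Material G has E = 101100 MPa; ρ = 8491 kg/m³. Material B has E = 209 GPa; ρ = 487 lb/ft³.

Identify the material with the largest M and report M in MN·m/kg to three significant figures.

material L, M = 32.4 MN·m/kg

After converting to SI:
  material L: E = 330.3 GPa, ρ = 10200 kg/m³
  material X: E = 3.686 GPa, ρ = 1260 kg/m³
  material G: E = 101.1 GPa, ρ = 8491 kg/m³
  material B: E = 209.0 GPa, ρ = 7801 kg/m³
  material L: M = 32.4 MN·m/kg
  material B: M = 26.8 MN·m/kg
  material G: M = 11.9 MN·m/kg
  material X: M = 2.93 MN·m/kg
Highest index: material L.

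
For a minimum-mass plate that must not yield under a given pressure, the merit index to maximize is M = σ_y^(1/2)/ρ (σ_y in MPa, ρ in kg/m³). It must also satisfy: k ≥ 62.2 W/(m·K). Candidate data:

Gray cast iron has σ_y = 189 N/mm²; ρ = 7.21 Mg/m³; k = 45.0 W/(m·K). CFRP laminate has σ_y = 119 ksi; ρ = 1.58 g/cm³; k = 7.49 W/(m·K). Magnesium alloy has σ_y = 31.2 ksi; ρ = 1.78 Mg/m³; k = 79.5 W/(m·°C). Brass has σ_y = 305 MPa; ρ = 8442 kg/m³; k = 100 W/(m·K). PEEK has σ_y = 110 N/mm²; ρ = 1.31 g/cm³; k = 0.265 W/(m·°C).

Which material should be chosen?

magnesium alloy

Screen on constraints: k ≥ 62.2 W/(m·K). Survivors: magnesium alloy, brass.
Normalizing units and computing the index:
  magnesium alloy: σ_y = 215.1 MPa, ρ = 1780 kg/m³
  brass: σ_y = 305.0 MPa, ρ = 8442 kg/m³
  magnesium alloy: M = 8.24×10⁻³
  brass: M = 2.07×10⁻³
Highest index: magnesium alloy.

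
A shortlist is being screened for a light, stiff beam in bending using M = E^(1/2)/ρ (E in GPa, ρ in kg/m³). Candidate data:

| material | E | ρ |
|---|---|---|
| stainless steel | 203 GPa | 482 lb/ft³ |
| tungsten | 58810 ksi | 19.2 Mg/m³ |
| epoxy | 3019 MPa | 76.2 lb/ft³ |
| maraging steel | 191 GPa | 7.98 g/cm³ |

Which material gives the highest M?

stainless steel

In SI units:
  stainless steel: E = 203.0 GPa, ρ = 7721 kg/m³
  tungsten: E = 405.5 GPa, ρ = 19200 kg/m³
  epoxy: E = 3.019 GPa, ρ = 1221 kg/m³
  maraging steel: E = 191.0 GPa, ρ = 7980 kg/m³
  stainless steel: M = 1.85×10⁻³
  maraging steel: M = 1.73×10⁻³
  epoxy: M = 1.42×10⁻³
  tungsten: M = 1.05×10⁻³
Stainless steel has the largest M.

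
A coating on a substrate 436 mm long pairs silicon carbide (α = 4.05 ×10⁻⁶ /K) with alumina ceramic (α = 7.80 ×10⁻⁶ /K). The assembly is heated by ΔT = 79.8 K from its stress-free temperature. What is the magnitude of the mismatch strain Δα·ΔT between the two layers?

2.99×10⁻⁴

Δα = |4.05 − 7.80|×10⁻⁶/K = 3.75×10⁻⁶/K.
Mismatch strain = Δα·ΔT = 3.75×10⁻⁶ × 79.8 = 2.99×10⁻⁴.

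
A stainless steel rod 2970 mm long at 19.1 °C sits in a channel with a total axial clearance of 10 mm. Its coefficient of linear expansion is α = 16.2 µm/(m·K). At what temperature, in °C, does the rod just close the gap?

227 °C

α·L₀·ΔT = 10.0 mm ⇒ ΔT = 10.0 / (16.2×10⁻⁶ × 2970.0) = 207.8 K.
T = 19.1 + 207.8 = 226.9 °C.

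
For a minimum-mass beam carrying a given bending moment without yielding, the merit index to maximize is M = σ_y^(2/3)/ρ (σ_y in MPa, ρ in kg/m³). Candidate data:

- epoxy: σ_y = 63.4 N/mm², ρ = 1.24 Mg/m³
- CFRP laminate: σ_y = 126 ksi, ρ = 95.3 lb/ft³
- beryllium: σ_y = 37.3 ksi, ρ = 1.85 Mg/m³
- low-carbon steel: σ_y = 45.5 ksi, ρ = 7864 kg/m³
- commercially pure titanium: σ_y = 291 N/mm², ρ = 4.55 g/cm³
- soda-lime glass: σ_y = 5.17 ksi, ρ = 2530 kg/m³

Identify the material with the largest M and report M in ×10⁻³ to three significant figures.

CFRP laminate, M = 59.6×10⁻³

Normalizing units and computing the index:
  epoxy: σ_y = 63.40 MPa, ρ = 1240 kg/m³
  CFRP laminate: σ_y = 868.7 MPa, ρ = 1527 kg/m³
  beryllium: σ_y = 257.2 MPa, ρ = 1850 kg/m³
  low-carbon steel: σ_y = 313.7 MPa, ρ = 7864 kg/m³
  commercially pure titanium: σ_y = 291.0 MPa, ρ = 4550 kg/m³
  soda-lime glass: σ_y = 35.65 MPa, ρ = 2530 kg/m³
  CFRP laminate: M = 59.6×10⁻³
  beryllium: M = 21.9×10⁻³
  epoxy: M = 12.8×10⁻³
  commercially pure titanium: M = 9.65×10⁻³
  low-carbon steel: M = 5.87×10⁻³
  soda-lime glass: M = 4.28×10⁻³
CFRP laminate ranks first.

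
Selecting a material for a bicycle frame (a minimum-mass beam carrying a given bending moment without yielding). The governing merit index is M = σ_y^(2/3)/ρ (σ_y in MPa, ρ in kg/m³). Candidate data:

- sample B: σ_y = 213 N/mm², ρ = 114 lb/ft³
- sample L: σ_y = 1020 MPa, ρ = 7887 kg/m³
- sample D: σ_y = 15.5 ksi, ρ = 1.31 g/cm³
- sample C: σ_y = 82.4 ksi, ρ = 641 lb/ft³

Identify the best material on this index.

sample B

In SI units:
  sample B: σ_y = 213.0 MPa, ρ = 1826 kg/m³
  sample L: σ_y = 1020 MPa, ρ = 7887 kg/m³
  sample D: σ_y = 106.9 MPa, ρ = 1310 kg/m³
  sample C: σ_y = 568.1 MPa, ρ = 10270 kg/m³
  sample B: M = 19.5×10⁻³
  sample D: M = 17.2×10⁻³
  sample L: M = 12.8×10⁻³
  sample C: M = 6.68×10⁻³
Sample B has the largest M.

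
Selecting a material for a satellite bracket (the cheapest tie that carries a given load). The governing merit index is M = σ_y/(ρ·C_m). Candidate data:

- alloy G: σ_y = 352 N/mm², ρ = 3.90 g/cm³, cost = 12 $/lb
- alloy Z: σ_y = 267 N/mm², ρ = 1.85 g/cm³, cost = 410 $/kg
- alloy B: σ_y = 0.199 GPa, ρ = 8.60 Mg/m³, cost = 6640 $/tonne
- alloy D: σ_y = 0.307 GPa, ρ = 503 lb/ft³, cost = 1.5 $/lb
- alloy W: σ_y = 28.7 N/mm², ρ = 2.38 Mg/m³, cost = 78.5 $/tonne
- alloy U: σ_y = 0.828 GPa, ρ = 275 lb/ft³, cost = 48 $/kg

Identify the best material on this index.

In SI units:
  alloy G: σ_y = 352.0 MPa, ρ = 3900 kg/m³, cost = 26.46 $/kg
  alloy Z: σ_y = 267.0 MPa, ρ = 1850 kg/m³, cost = 410.0 $/kg
  alloy B: σ_y = 199.0 MPa, ρ = 8600 kg/m³, cost = 6.640 $/kg
  alloy D: σ_y = 307.0 MPa, ρ = 8057 kg/m³, cost = 3.307 $/kg
  alloy W: σ_y = 28.70 MPa, ρ = 2380 kg/m³, cost = 0.07850 $/kg
  alloy U: σ_y = 828.0 MPa, ρ = 4405 kg/m³, cost = 48.00 $/kg
  alloy W: M = 154 kN·m per $
  alloy D: M = 11.5 kN·m per $
  alloy U: M = 3.92 kN·m per $
  alloy B: M = 3.48 kN·m per $
  alloy G: M = 3.41 kN·m per $
  alloy Z: M = 0.352 kN·m per $
Alloy W has the largest M.

alloy W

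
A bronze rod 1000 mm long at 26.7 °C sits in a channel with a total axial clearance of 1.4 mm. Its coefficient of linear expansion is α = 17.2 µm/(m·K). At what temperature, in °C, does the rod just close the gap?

α·L₀·ΔT = 1.4 mm ⇒ ΔT = 1.4 / (17.2×10⁻⁶ × 1000.0) = 81.40 K.
T = 26.7 + 81.40 = 108.1 °C.

108 °C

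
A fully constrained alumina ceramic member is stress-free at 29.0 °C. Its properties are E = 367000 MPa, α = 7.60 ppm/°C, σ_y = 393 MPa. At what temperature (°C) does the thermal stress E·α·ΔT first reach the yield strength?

170 °C

E = 367000 MPa = 367.0 GPa.
E·α·ΔT = 393.0 MPa ⇒ ΔT = 393.0 / (367.0×10³ × 7.60×10⁻⁶) = 140.9 K.
T = 29.0 + 140.9 = 169.9 °C.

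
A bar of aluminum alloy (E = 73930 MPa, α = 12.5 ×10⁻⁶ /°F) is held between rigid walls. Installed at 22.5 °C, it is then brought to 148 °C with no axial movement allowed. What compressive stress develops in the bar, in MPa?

209 MPa

E = 73930 MPa = 73.93 GPa.
α = 12.5×10⁻⁶/°F × 9/5 = 22.5×10⁻⁶/K.
ΔT = 125.5 K. Constrained thermal stress σ = E·α·ΔT = 73.93×10³ MPa × 22.5×10⁻⁶ × 125.5 = 209 MPa (compressive).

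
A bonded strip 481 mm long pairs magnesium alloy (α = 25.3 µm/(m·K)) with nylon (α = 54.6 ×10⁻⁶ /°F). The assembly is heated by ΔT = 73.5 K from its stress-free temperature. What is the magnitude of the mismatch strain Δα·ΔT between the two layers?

nylon: α = 54.6×10⁻⁶/°F × 9/5 = 98.3×10⁻⁶/K.
Δα = |25.3 − 98.3|×10⁻⁶/K = 73.0×10⁻⁶/K.
Mismatch strain = Δα·ΔT = 73.0×10⁻⁶ × 73.5 = 5.36×10⁻³.

5.36×10⁻³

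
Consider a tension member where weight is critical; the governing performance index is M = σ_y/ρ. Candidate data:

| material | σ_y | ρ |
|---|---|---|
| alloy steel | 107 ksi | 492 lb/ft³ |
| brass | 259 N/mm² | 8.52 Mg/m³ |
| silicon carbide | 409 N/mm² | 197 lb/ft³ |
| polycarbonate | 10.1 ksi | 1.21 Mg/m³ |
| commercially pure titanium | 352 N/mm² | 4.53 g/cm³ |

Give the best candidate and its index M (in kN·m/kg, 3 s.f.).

silicon carbide, M = 130 kN·m/kg

After converting to SI:
  alloy steel: σ_y = 737.7 MPa, ρ = 7881 kg/m³
  brass: σ_y = 259.0 MPa, ρ = 8520 kg/m³
  silicon carbide: σ_y = 409.0 MPa, ρ = 3156 kg/m³
  polycarbonate: σ_y = 69.64 MPa, ρ = 1210 kg/m³
  commercially pure titanium: σ_y = 352.0 MPa, ρ = 4530 kg/m³
  silicon carbide: M = 130 kN·m/kg
  alloy steel: M = 93.6 kN·m/kg
  commercially pure titanium: M = 77.7 kN·m/kg
  polycarbonate: M = 57.6 kN·m/kg
  brass: M = 30.4 kN·m/kg
Silicon carbide has the largest M.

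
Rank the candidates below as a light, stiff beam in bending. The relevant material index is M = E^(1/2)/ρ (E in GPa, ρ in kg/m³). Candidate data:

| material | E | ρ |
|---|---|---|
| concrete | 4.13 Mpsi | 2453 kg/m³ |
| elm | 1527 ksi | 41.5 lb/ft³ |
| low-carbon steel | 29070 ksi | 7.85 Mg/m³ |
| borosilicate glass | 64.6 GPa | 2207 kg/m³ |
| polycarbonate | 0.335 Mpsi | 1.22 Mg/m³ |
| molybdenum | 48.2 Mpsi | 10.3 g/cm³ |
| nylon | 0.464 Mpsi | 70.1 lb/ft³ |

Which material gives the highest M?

elm

Normalizing units and computing the index:
  concrete: E = 28.48 GPa, ρ = 2453 kg/m³
  elm: E = 10.53 GPa, ρ = 664.8 kg/m³
  low-carbon steel: E = 200.4 GPa, ρ = 7850 kg/m³
  borosilicate glass: E = 64.60 GPa, ρ = 2207 kg/m³
  polycarbonate: E = 2.310 GPa, ρ = 1220 kg/m³
  molybdenum: E = 332.3 GPa, ρ = 10300 kg/m³
  nylon: E = 3.199 GPa, ρ = 1123 kg/m³
  elm: M = 4.88×10⁻³
  borosilicate glass: M = 3.64×10⁻³
  concrete: M = 2.18×10⁻³
  low-carbon steel: M = 1.80×10⁻³
  molybdenum: M = 1.77×10⁻³
  nylon: M = 1.59×10⁻³
  polycarbonate: M = 1.25×10⁻³
Elm has the largest M.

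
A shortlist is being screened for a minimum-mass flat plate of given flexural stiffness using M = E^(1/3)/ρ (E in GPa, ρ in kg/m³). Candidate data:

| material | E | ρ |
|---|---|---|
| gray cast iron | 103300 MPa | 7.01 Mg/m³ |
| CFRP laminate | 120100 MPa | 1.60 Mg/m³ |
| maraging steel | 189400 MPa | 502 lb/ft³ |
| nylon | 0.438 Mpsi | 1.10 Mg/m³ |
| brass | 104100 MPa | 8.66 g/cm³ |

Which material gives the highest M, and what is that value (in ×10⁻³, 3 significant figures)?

CFRP laminate, M = 3.08×10⁻³

Putting every candidate on a common basis:
  gray cast iron: E = 103.3 GPa, ρ = 7010 kg/m³
  CFRP laminate: E = 120.1 GPa, ρ = 1600 kg/m³
  maraging steel: E = 189.4 GPa, ρ = 8041 kg/m³
  nylon: E = 3.020 GPa, ρ = 1100 kg/m³
  brass: E = 104.1 GPa, ρ = 8660 kg/m³
  CFRP laminate: M = 3.08×10⁻³
  nylon: M = 1.31×10⁻³
  maraging steel: M = 0.714×10⁻³
  gray cast iron: M = 0.669×10⁻³
  brass: M = 0.543×10⁻³
CFRP laminate has the largest M.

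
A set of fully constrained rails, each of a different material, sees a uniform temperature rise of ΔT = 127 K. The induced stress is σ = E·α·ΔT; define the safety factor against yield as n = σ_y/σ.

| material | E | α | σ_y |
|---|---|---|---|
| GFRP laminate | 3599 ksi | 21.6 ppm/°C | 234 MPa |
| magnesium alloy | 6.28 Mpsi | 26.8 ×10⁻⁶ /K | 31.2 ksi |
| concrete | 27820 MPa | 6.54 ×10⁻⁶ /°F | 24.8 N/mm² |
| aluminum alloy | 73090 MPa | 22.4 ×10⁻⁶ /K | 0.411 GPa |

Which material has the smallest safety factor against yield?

concrete

With everything in SI (GPa, ×10⁻⁶/K, MPa):
  GFRP laminate: E = 24.81, α = 21.6, σ_y = 234.0 → σ = 68.1 MPa, n = 3.44
  magnesium alloy: E = 43.30, α = 26.8, σ_y = 215.1 → σ = 147 MPa, n = 1.46
  concrete: E = 27.82, α = 11.8, σ_y = 24.80 → σ = 41.6 MPa, n = 0.596
  aluminum alloy: E = 73.09, α = 22.4, σ_y = 411.0 → σ = 208 MPa, n = 1.98
The minimum is concrete at n = 0.596.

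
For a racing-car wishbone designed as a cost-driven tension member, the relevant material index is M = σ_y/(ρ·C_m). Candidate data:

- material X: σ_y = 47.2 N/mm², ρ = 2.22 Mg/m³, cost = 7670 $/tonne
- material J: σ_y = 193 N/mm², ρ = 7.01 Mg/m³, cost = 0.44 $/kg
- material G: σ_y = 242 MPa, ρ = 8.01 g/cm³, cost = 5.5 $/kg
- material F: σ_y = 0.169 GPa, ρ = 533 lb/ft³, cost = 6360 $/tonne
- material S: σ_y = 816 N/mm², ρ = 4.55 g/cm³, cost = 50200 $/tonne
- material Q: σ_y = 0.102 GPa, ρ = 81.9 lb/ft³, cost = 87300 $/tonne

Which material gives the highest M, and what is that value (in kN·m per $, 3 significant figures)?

material J, M = 62.6 kN·m per $

Convert each candidate to consistent units, then evaluate M:
  material X: σ_y = 47.20 MPa, ρ = 2220 kg/m³, cost = 7.670 $/kg
  material J: σ_y = 193.0 MPa, ρ = 7010 kg/m³, cost = 0.4400 $/kg
  material G: σ_y = 242.0 MPa, ρ = 8010 kg/m³, cost = 5.500 $/kg
  material F: σ_y = 169.0 MPa, ρ = 8538 kg/m³, cost = 6.360 $/kg
  material S: σ_y = 816.0 MPa, ρ = 4550 kg/m³, cost = 50.20 $/kg
  material Q: σ_y = 102.0 MPa, ρ = 1312 kg/m³, cost = 87.30 $/kg
  material J: M = 62.6 kN·m per $
  material G: M = 5.49 kN·m per $
  material S: M = 3.57 kN·m per $
  material F: M = 3.11 kN·m per $
  material X: M = 2.77 kN·m per $
  material Q: M = 0.891 kN·m per $
The maximum is for material J.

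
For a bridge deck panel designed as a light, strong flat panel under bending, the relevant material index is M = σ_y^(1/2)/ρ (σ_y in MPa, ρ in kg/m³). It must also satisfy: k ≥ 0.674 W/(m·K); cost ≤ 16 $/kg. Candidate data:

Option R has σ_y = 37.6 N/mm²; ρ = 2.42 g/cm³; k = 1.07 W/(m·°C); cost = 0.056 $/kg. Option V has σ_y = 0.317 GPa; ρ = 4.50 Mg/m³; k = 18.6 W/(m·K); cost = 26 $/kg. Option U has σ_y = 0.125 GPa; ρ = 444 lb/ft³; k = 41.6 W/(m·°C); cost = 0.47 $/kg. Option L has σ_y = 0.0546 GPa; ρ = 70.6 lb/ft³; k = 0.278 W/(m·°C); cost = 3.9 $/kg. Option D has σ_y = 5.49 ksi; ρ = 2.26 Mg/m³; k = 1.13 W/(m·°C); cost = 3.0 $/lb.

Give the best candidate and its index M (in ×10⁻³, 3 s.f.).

Screen on constraints: k ≥ 0.674 W/(m·K); cost ≤ 16 $/kg. Survivors: option R, option U, option D.
Putting every candidate on a common basis:
  option R: σ_y = 37.60 MPa, ρ = 2420 kg/m³
  option U: σ_y = 125.0 MPa, ρ = 7112 kg/m³
  option D: σ_y = 37.85 MPa, ρ = 2260 kg/m³
  option D: M = 2.72×10⁻³
  option R: M = 2.53×10⁻³
  option U: M = 1.57×10⁻³
Option D has the largest M.

option D, M = 2.72×10⁻³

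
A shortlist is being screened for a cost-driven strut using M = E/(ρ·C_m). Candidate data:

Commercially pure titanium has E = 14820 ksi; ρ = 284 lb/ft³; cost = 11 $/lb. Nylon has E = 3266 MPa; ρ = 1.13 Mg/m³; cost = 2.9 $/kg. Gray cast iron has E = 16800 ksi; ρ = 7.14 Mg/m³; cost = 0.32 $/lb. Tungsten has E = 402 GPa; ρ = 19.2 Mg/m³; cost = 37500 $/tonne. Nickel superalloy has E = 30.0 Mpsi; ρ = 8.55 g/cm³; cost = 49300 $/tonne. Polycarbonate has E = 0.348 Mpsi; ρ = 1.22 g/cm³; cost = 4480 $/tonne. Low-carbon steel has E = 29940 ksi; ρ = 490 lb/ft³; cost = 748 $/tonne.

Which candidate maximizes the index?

Convert each candidate to consistent units, then evaluate M:
  commercially pure titanium: E = 102.2 GPa, ρ = 4549 kg/m³, cost = 24.25 $/kg
  nylon: E = 3.266 GPa, ρ = 1130 kg/m³, cost = 2.900 $/kg
  gray cast iron: E = 115.8 GPa, ρ = 7140 kg/m³, cost = 0.7055 $/kg
  tungsten: E = 402.0 GPa, ρ = 19200 kg/m³, cost = 37.50 $/kg
  nickel superalloy: E = 206.8 GPa, ρ = 8550 kg/m³, cost = 49.30 $/kg
  polycarbonate: E = 2.399 GPa, ρ = 1220 kg/m³, cost = 4.480 $/kg
  low-carbon steel: E = 206.4 GPa, ρ = 7849 kg/m³, cost = 0.7480 $/kg
  low-carbon steel: M = 35.2 MN·m per $
  gray cast iron: M = 23.0 MN·m per $
  nylon: M = 0.997 MN·m per $
  commercially pure titanium: M = 0.926 MN·m per $
  tungsten: M = 0.558 MN·m per $
  nickel superalloy: M = 0.491 MN·m per $
  polycarbonate: M = 0.439 MN·m per $
Highest index: low-carbon steel.

low-carbon steel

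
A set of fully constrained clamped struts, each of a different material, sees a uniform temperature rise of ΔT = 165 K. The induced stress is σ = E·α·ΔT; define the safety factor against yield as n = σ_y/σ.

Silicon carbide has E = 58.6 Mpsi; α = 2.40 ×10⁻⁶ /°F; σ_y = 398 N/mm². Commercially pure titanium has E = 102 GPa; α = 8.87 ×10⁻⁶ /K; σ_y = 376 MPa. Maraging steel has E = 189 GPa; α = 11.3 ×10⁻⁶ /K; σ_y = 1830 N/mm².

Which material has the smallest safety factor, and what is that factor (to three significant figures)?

silicon carbide, n = 1.38

Per material, after unit conversion:
  silicon carbide: E = 404.0, α = 4.32, σ_y = 398.0 → σ = 288 MPa, n = 1.38
  commercially pure titanium: E = 102.0, α = 8.87, σ_y = 376.0 → σ = 149 MPa, n = 2.52
  maraging steel: E = 189.0, α = 11.3, σ_y = 1830 → σ = 352 MPa, n = 5.19
The minimum is silicon carbide at n = 1.38.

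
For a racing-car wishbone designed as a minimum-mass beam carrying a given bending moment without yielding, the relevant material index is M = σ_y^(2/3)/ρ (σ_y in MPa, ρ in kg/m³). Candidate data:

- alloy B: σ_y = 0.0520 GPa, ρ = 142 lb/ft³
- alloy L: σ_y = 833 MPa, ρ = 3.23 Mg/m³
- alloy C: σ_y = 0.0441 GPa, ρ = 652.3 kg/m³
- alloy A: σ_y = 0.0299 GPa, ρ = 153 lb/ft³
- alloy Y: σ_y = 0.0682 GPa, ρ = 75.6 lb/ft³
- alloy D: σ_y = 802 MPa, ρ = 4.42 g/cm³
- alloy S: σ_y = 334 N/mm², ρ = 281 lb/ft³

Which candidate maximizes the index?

After converting to SI:
  alloy B: σ_y = 52.00 MPa, ρ = 2275 kg/m³
  alloy L: σ_y = 833.0 MPa, ρ = 3230 kg/m³
  alloy C: σ_y = 44.10 MPa, ρ = 652.3 kg/m³
  alloy A: σ_y = 29.90 MPa, ρ = 2451 kg/m³
  alloy Y: σ_y = 68.20 MPa, ρ = 1211 kg/m³
  alloy D: σ_y = 802.0 MPa, ρ = 4420 kg/m³
  alloy S: σ_y = 334.0 MPa, ρ = 4501 kg/m³
  alloy L: M = 27.4×10⁻³
  alloy D: M = 19.5×10⁻³
  alloy C: M = 19.1×10⁻³
  alloy Y: M = 13.8×10⁻³
  alloy S: M = 10.7×10⁻³
  alloy B: M = 6.12×10⁻³
  alloy A: M = 3.93×10⁻³
Alloy L ranks first.

alloy L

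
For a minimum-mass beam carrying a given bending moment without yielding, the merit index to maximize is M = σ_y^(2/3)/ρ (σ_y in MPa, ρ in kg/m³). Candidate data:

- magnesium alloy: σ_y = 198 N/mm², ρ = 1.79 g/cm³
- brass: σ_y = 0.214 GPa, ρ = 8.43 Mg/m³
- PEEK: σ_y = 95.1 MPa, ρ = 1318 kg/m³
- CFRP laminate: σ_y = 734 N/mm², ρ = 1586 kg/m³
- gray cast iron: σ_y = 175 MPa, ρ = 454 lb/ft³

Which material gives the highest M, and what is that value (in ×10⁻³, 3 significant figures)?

CFRP laminate, M = 51.3×10⁻³

In SI units:
  magnesium alloy: σ_y = 198.0 MPa, ρ = 1790 kg/m³
  brass: σ_y = 214.0 MPa, ρ = 8430 kg/m³
  PEEK: σ_y = 95.10 MPa, ρ = 1318 kg/m³
  CFRP laminate: σ_y = 734.0 MPa, ρ = 1586 kg/m³
  gray cast iron: σ_y = 175.0 MPa, ρ = 7272 kg/m³
  CFRP laminate: M = 51.3×10⁻³
  magnesium alloy: M = 19.0×10⁻³
  PEEK: M = 15.8×10⁻³
  gray cast iron: M = 4.30×10⁻³
  brass: M = 4.24×10⁻³
The maximum is for CFRP laminate.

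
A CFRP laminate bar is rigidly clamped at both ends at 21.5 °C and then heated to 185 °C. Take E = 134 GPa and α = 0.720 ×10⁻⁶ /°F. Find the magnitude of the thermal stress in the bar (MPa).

28.4 MPa

α = 0.720×10⁻⁶/°F × 9/5 = 1.30×10⁻⁶/K.
ΔT = 163.5 K. Constrained thermal stress σ = E·α·ΔT = 134.0×10³ MPa × 1.30×10⁻⁶ × 163.5 = 28.4 MPa (compressive).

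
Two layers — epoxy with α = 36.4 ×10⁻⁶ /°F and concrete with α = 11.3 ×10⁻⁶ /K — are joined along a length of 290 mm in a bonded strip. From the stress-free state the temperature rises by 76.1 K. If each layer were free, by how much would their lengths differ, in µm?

epoxy: α = 36.4×10⁻⁶/°F × 9/5 = 65.5×10⁻⁶/K.
Δα = |65.5 − 11.3|×10⁻⁶/K = 54.2×10⁻⁶/K.
ΔL_mismatch = Δα·L·ΔT = 54.2×10⁻⁶ × 290.0 mm × 76.1 K = 1200 µm.

1200 µm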